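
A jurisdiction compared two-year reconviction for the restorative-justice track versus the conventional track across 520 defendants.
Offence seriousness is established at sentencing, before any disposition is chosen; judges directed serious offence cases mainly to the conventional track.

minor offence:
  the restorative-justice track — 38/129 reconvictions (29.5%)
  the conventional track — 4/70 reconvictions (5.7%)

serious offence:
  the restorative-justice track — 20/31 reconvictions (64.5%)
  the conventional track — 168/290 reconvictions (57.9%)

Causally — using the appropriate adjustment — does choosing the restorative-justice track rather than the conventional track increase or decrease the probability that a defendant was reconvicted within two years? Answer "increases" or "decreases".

Offence seriousness satisfies the back-door criterion: it is not a descendant of the disposition, and it blocks the spurious path from disposition to outcome. Adjusting for it (i.e., using the within-offence seriousness rates) gives the causal effect.
Within each level — minor offence: 29.5% vs 5.7%; serious offence: 64.5% vs 57.9% — the conventional track is lower every time.

increases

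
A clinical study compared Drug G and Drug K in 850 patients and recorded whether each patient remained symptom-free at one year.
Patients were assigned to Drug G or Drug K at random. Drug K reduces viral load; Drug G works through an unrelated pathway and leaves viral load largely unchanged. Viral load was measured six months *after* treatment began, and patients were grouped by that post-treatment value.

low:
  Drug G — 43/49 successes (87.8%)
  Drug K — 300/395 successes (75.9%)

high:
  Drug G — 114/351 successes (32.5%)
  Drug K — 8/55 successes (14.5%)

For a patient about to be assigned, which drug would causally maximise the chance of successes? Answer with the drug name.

The stratified and pooled comparisons disagree (Drug G wins within each viral load; Drug K wins overall), so the answer turns on the causal role of viral load.
Viral load is recorded after the drug and is itself shifted by it — it sits on the causal path from drug to outcome. Conditioning on a mediator would strip out part of the effect we want; the pooled comparison gives the total causal effect.
Pooled: Drug G 39.2% vs Drug K 68.4%; Drug K is higher overall.

Drug K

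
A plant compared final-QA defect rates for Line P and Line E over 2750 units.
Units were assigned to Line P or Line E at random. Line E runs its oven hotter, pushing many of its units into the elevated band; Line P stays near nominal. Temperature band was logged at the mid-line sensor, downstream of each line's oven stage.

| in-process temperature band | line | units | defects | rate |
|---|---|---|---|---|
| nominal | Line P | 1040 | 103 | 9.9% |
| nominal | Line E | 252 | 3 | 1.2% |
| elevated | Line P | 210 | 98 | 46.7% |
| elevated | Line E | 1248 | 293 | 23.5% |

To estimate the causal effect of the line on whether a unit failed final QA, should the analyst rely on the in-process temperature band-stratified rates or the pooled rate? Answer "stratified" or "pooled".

The stratified and pooled comparisons disagree (Line E wins within each in-process temperature band; Line P wins overall), so the answer turns on the causal role of in-process temperature band.
Stratifying would compare lines among units the lines themselves sorted into in-process temperature band groups — a form of selection on an intermediate. The unconditioned pooled rates give the total causal effect.
Pooled: Line P 16.1% vs Line E 19.7%; Line P is lower overall.

pooled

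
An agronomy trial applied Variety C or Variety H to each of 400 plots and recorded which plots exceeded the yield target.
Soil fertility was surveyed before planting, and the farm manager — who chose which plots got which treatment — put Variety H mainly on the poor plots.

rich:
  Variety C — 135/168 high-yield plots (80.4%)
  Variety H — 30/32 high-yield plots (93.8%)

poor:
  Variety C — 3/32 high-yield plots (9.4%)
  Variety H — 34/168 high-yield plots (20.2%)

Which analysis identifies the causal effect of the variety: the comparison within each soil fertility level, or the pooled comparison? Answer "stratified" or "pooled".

stratified

Within every soil fertility level Variety H has the higher rate, yet pooled Variety C does — Simpson's reversal.
The imbalance in soil fertility arose from how plots were allocated, not from anything the variety did; and soil fertility independently affects the outcome. The pooled gap is confounded — condition on soil fertility.
Within each level — rich: 80.4% vs 93.8%; poor: 9.4% vs 20.2% — Variety H is higher every time.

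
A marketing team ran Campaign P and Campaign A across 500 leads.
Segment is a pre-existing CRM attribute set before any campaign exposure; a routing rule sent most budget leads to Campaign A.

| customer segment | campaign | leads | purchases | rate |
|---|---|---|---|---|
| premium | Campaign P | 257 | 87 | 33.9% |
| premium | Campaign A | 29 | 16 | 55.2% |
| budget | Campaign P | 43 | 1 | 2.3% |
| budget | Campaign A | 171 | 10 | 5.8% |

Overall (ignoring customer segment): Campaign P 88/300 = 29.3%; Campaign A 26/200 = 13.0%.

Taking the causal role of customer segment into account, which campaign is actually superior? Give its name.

Campaign A is higher inside every customer segment stratum but Campaign P is higher in aggregate. Whether to stratify depends on how customer segment relates to the campaign.
Nothing the campaign does changes customer segment; the imbalance is an allocation artefact. With customer segment also predicting the outcome, the pooled figure is confounded, and the within-stratum comparison is the causal one.
Within each level — premium: 33.9% vs 55.2%; budget: 2.3% vs 5.8% — Campaign A is higher every time.

Campaign A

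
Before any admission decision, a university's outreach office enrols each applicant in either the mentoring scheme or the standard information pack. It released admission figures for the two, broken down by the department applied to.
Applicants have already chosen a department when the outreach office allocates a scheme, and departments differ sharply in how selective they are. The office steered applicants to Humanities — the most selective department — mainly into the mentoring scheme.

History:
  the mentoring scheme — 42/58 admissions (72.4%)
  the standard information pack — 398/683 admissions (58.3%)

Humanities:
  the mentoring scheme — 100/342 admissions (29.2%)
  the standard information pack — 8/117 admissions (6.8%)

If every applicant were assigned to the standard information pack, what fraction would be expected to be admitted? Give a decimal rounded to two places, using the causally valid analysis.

0.39

the mentoring scheme is higher inside every department stratum but the standard information pack is higher in aggregate. Whether to stratify depends on how department relates to the outreach scheme.
Department satisfies the back-door criterion: it is not a descendant of the outreach scheme, and it blocks the spurious path from outreach scheme to outcome. Adjusting for it (i.e., using the within-department rates) gives the causal effect.
Standardising the standard information pack to the population department mix: 0.618·398/683 + 0.383·8/117 = 0.386.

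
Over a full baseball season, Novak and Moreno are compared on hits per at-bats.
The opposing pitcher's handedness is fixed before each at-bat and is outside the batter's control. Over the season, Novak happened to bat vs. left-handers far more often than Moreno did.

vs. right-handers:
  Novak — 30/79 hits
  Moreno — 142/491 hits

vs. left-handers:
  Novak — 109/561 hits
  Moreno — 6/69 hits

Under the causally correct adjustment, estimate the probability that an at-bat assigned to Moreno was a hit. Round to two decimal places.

Novak is higher inside every pitcher handedness stratum but Moreno is higher in aggregate. Whether to stratify depends on how pitcher handedness relates to the player.
Pitcher handedness is set before the player has any effect — it is not caused by the player — and it independently drives the outcome. That makes it a confounder, so the causal comparison is within pitcher handedness levels.
Standardising Moreno to the population pitcher handedness mix: 0.475·142/491 + 0.525·6/69 = 0.183.

0.18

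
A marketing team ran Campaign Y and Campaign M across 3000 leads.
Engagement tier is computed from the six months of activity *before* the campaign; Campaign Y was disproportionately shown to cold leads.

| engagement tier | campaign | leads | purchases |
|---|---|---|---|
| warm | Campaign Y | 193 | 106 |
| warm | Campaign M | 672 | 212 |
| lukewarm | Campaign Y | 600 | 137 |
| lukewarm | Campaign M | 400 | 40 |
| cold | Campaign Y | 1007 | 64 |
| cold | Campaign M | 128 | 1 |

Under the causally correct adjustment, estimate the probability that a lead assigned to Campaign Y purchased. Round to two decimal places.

0.26

Campaign Y is higher inside every engagement tier stratum but Campaign M is higher in aggregate. Whether to stratify depends on how engagement tier relates to the campaign.
Since engagement tier is a pre-existing factor (not a product of the campaign) and it affects the outcome on its own, it is a confounder. The stratified rates, not the pooled rate, identify the causal effect.
Standardising Campaign Y to the population engagement tier mix: 0.288·106/193 + 0.333·137/600 + 0.378·64/1007 = 0.259.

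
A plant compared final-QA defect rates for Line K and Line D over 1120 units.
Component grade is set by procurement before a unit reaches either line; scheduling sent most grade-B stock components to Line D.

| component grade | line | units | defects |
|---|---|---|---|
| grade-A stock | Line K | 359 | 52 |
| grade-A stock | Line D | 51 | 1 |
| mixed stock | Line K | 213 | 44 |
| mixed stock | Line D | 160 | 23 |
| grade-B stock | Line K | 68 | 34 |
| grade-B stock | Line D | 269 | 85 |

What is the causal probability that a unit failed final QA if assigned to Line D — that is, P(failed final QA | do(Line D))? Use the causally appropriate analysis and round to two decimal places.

0.15

Here component grade is a common cause — it drives both which line a case falls under and the outcome. The crude comparison mixes populations; the stratum-specific rates are the causally relevant ones.
Standardising Line D to the population component grade mix: 0.366·1/51 + 0.333·23/160 + 0.301·85/269 = 0.150.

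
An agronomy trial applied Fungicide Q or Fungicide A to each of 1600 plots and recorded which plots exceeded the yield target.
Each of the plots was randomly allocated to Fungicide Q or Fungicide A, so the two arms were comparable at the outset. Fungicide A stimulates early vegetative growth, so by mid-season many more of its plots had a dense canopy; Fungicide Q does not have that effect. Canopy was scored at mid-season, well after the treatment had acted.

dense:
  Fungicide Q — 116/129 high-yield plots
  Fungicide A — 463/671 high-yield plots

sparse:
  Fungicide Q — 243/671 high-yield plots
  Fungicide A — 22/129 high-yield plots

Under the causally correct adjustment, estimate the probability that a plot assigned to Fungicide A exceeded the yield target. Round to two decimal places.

0.61

Stratifying would compare fungicides among plots the fungicides themselves sorted into mid-season canopy groups — a form of selection on an intermediate. The unconditioned pooled rates give the total causal effect.
So P(outcome | do(Fungicide A)) is just the pooled rate for Fungicide A: 485/800 = 0.606.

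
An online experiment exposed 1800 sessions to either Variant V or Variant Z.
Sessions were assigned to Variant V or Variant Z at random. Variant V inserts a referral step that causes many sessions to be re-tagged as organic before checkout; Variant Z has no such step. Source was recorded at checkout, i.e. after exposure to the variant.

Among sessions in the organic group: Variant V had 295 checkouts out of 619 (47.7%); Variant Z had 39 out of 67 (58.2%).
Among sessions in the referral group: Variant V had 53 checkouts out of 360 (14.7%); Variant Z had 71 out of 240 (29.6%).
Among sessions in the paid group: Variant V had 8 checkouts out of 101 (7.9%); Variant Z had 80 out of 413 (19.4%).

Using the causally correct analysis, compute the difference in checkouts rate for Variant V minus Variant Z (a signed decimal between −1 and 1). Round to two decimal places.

+0.07

Traffic source lies on the pathway variant → traffic source → outcome, so adjusting for it blocks the indirect effect. For the total causal effect of variant, use the unadjusted pooled rates.
The causal difference is the pooled difference: 0.330 − 0.264 = +0.066.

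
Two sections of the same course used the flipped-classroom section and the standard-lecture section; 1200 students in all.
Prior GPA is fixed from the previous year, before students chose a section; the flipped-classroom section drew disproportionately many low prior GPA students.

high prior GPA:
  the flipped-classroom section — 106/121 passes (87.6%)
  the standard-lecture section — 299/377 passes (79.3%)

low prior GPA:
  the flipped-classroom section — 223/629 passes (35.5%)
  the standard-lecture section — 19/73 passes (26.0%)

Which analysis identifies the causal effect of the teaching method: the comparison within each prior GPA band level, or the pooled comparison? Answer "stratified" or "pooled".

the flipped-classroom section is higher inside every prior GPA band stratum but the standard-lecture section is higher in aggregate. Whether to stratify depends on how prior GPA band relates to the teaching method.
Since prior GPA band is a pre-existing factor (not a product of the teaching method) and it affects the outcome on its own, it is a confounder. The stratified rates, not the pooled rate, identify the causal effect.
Within each level — high prior GPA: 87.6% vs 79.3%; low prior GPA: 35.5% vs 26.0% — the flipped-classroom section is higher every time.

stratified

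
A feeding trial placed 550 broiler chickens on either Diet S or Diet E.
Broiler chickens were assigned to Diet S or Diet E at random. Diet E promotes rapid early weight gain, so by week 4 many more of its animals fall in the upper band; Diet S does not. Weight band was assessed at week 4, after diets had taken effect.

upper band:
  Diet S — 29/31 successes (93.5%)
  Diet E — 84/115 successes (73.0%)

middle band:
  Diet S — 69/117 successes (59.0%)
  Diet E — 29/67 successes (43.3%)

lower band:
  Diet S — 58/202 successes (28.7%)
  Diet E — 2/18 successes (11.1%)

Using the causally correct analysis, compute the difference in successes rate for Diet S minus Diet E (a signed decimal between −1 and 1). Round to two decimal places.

-0.13

Week-4 weight band here is a post-treatment variable shaped by the diet; conditioning on it would introduce bias rather than remove it. The overall comparison is the causal one.
The causal difference is the pooled difference: 0.446 − 0.575 = -0.129.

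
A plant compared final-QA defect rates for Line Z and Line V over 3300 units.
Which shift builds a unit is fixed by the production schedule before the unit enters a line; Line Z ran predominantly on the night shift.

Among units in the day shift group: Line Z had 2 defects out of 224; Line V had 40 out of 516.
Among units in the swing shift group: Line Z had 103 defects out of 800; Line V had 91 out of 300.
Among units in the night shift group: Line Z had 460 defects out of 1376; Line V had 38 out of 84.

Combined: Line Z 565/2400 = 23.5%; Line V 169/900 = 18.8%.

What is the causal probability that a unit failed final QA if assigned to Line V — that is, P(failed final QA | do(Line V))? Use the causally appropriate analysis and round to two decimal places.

Line Z is lower inside every shift stratum but Line V is lower in aggregate. Whether to stratify depends on how shift relates to the line.
Since shift is a pre-existing factor (not a product of the line) and it affects the outcome on its own, it is a confounder. The stratified rates, not the pooled rate, identify the causal effect.
Standardising Line V to the population shift mix: 0.224·40/516 + 0.333·91/300 + 0.442·38/84 = 0.319.

0.32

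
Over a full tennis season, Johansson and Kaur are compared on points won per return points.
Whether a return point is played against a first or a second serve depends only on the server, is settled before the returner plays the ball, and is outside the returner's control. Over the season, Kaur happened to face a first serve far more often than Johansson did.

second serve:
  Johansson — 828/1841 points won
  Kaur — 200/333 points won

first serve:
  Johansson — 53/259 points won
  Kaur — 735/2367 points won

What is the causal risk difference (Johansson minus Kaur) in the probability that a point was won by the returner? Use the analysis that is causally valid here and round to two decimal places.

Nothing the player does changes serve type; the imbalance is an allocation artefact. With serve type also predicting the outcome, the pooled figure is confounded, and the within-stratum comparison is the causal one.
Adjusting over the population distribution of serve type: 0.453·(0.450−0.601) + 0.547·(0.205−0.311) = -0.126.

-0.13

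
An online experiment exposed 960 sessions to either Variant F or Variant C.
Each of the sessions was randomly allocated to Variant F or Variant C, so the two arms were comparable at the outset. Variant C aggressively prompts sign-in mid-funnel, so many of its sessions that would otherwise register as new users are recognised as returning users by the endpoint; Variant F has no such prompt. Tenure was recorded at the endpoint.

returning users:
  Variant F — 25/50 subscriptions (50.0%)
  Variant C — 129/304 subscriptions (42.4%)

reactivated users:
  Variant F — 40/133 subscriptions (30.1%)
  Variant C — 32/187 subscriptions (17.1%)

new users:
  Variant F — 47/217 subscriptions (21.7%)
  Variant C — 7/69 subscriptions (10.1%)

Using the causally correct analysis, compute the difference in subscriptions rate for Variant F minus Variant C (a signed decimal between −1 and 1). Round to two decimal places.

User tenure is downstream of the variant. One should not condition on a consequence of treatment, so the overall rates are the right comparison.
The causal difference is the pooled difference: 0.280 − 0.300 = -0.020.

-0.02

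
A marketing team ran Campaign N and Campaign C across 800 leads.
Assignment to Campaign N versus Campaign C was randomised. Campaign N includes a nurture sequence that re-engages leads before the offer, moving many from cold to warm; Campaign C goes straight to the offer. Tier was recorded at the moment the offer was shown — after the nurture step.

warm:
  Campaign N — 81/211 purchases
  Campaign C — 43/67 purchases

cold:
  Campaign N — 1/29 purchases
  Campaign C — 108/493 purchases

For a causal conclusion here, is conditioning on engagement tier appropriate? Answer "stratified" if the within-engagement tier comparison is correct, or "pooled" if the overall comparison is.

Stratifying would compare campaigns among leads the campaigns themselves sorted into engagement tier groups — a form of selection on an intermediate. The unconditioned pooled rates give the total causal effect.
Pooled: Campaign N 34.2% vs Campaign C 27.0%; Campaign N is higher overall.

pooled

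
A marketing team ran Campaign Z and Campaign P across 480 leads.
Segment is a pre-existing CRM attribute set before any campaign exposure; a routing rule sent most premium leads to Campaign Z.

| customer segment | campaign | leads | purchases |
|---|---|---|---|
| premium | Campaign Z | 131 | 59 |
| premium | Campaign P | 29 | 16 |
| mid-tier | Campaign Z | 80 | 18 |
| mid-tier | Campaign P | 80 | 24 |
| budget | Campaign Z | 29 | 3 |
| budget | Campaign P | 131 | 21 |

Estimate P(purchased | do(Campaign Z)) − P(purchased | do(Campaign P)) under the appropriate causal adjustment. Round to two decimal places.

-0.08

Within every customer segment level Campaign P has the higher rate, yet pooled Campaign Z does — Simpson's reversal.
Nothing the campaign does changes customer segment; the imbalance is an allocation artefact. With customer segment also predicting the outcome, the pooled figure is confounded, and the within-stratum comparison is the causal one.
Adjusting over the population distribution of customer segment: 0.333·(0.450−0.552) + 0.333·(0.225−0.300) + 0.333·(0.103−0.160) = -0.078.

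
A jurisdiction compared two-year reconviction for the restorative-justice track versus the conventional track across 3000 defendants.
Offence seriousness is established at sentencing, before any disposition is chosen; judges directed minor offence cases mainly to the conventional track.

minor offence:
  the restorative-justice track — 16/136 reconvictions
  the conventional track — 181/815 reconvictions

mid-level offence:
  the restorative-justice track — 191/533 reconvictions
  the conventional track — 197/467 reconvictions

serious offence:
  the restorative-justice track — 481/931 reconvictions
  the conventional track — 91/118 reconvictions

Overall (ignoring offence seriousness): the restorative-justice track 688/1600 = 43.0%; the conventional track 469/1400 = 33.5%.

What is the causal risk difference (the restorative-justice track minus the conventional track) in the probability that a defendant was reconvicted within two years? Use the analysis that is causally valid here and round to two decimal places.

the restorative-justice track is lower inside every offence seriousness stratum but the conventional track is lower in aggregate. Whether to stratify depends on how offence seriousness relates to the disposition.
The imbalance in offence seriousness arose from how defendants were allocated, not from anything the disposition did; and offence seriousness independently affects the outcome. The pooled gap is confounded — condition on offence seriousness.
Adjusting over the population distribution of offence seriousness: 0.317·(0.118−0.222) + 0.333·(0.358−0.422) + 0.350·(0.517−0.771) = -0.143.

-0.14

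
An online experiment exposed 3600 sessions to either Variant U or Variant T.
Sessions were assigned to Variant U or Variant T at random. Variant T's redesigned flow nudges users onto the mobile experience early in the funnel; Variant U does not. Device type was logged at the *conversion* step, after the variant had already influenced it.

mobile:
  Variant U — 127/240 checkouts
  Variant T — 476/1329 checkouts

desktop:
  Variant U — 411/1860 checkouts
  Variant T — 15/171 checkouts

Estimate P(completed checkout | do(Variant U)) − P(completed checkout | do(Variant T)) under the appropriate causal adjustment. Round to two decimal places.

-0.07

Because the variant influences device type, device type is a post-treatment mediator, not a confounder. Stratifying on it would bias the estimate; the causal effect is the crude pooled difference.
The causal difference is the pooled difference: 0.256 − 0.327 = -0.071.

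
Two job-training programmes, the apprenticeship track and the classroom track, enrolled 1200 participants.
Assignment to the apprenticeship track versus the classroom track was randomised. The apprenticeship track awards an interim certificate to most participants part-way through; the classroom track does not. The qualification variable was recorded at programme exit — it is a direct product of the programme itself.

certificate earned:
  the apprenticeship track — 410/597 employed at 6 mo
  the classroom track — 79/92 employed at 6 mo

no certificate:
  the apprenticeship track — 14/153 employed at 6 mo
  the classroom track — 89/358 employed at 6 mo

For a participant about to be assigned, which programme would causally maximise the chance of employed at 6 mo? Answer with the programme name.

the apprenticeship track

The stratified and pooled comparisons disagree (the classroom track wins within each qualification attained during the programme; the apprenticeship track wins overall), so the answer turns on the causal role of qualification attained during the programme.
Qualification attained during the programme here is a post-treatment variable shaped by the programme; conditioning on it would introduce bias rather than remove it. The overall comparison is the causal one.
Pooled: the apprenticeship track 56.5% vs the classroom track 37.3%; the apprenticeship track is higher overall.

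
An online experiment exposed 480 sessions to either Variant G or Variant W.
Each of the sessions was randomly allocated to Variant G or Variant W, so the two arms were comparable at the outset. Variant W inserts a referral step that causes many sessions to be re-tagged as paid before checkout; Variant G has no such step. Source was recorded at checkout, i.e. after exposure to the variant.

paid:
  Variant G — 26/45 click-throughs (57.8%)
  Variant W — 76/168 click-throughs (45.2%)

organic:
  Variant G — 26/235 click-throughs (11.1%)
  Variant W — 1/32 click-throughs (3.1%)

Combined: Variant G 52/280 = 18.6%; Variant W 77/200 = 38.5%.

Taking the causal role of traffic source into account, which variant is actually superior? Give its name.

Variant W

Traffic source lies on the pathway variant → traffic source → outcome, so adjusting for it blocks the indirect effect. For the total causal effect of variant, use the unadjusted pooled rates.
Pooled: Variant G 18.6% vs Variant W 38.5%; Variant W is higher overall.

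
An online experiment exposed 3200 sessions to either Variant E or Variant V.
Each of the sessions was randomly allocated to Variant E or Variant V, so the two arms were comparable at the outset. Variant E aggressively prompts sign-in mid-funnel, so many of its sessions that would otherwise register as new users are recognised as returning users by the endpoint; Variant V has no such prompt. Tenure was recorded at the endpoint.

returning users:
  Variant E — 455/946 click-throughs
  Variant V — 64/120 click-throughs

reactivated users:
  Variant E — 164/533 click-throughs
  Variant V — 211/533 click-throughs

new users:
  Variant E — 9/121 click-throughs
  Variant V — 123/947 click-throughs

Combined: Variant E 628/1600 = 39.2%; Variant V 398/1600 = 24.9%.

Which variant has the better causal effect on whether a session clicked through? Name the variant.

The distribution of user tenure is itself part of what the variant does — it is an intermediate outcome. Holding it fixed would remove that part of the effect; the total effect is the pooled difference.
Pooled: Variant E 39.2% vs Variant V 24.9%; Variant E is higher overall.

Variant E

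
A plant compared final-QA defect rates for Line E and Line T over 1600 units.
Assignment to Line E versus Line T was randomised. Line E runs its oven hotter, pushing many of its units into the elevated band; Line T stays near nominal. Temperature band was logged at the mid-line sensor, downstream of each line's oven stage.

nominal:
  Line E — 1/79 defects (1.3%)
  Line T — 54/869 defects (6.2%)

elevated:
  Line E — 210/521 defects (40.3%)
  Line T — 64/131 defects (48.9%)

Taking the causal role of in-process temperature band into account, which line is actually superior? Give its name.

The stratified and pooled comparisons disagree (Line E wins within each in-process temperature band; Line T wins overall), so the answer turns on the causal role of in-process temperature band.
The distribution of in-process temperature band is itself part of what the line does — it is an intermediate outcome. Holding it fixed would remove that part of the effect; the total effect is the pooled difference.
Pooled: Line E 35.2% vs Line T 11.8%; Line T is lower overall.

Line T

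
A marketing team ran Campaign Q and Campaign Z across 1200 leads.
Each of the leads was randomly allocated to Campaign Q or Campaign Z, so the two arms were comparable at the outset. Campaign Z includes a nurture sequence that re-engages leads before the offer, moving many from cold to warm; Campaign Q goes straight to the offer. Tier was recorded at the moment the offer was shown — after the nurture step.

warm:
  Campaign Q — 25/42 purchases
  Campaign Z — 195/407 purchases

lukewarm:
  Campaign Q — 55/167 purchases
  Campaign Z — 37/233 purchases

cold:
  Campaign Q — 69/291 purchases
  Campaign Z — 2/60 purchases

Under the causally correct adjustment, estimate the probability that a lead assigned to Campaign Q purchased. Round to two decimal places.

0.30

Within every engagement tier level Campaign Q has the higher rate, yet pooled Campaign Z does — Simpson's reversal.
Engagement tier here is a post-treatment variable shaped by the campaign; conditioning on it would introduce bias rather than remove it. The overall comparison is the causal one.
So P(outcome | do(Campaign Q)) is just the pooled rate for Campaign Q: 149/500 = 0.298.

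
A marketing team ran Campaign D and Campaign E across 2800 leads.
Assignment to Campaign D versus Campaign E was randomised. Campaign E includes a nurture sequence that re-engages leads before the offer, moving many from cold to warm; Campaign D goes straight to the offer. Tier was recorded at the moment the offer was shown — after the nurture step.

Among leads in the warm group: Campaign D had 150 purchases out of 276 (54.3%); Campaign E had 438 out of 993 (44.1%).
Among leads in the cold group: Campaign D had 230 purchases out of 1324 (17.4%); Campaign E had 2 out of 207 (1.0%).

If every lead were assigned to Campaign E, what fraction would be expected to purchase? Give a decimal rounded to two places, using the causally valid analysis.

Within every engagement tier level Campaign D has the higher rate, yet pooled Campaign E does — Simpson's reversal.
Because the campaign influences engagement tier, engagement tier is a post-treatment mediator, not a confounder. Stratifying on it would bias the estimate; the causal effect is the crude pooled difference.
So P(outcome | do(Campaign E)) is just the pooled rate for Campaign E: 440/1200 = 0.367.

0.37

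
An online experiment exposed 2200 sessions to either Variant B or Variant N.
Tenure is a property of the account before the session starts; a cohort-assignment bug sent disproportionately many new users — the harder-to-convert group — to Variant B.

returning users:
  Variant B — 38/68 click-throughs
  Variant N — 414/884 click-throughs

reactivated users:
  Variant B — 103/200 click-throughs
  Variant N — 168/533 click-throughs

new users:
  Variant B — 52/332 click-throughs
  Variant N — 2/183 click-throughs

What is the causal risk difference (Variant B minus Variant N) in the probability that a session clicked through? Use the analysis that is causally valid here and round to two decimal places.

The user tenure-specific comparison favours Variant B throughout, but the pooled figures favour Variant N. The question is whether to condition on user tenure.
Since user tenure is a pre-existing factor (not a product of the variant) and it affects the outcome on its own, it is a confounder. The stratified rates, not the pooled rate, identify the causal effect.
Adjusting over the population distribution of user tenure: 0.433·(0.559−0.468) + 0.333·(0.515−0.315) + 0.234·(0.157−0.011) = +0.140.

+0.14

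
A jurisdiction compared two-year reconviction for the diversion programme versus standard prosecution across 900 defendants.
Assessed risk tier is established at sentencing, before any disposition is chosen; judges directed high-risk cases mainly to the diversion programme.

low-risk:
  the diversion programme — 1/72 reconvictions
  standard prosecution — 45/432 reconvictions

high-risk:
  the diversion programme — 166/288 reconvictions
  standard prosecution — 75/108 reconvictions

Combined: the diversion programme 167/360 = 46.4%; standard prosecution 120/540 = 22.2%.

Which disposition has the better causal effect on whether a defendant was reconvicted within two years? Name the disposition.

the diversion programme

Since assessed risk tier is a pre-existing factor (not a product of the disposition) and it affects the outcome on its own, it is a confounder. The stratified rates, not the pooled rate, identify the causal effect.
Within each level — low-risk: 1.4% vs 10.4%; high-risk: 57.6% vs 69.4% — the diversion programme is lower every time.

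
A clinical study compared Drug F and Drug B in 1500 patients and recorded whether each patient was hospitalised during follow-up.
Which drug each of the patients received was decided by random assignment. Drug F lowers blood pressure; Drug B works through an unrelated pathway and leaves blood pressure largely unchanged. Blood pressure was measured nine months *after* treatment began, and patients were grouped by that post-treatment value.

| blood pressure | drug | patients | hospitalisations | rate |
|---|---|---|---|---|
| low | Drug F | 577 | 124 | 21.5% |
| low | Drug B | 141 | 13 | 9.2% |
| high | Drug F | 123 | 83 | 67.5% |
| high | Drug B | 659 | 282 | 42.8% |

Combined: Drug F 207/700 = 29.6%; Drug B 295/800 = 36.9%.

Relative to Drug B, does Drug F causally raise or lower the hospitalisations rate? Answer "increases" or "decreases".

decreases

Within every blood pressure level Drug B has the lower rate, yet pooled Drug F does — Simpson's reversal.
The distribution of blood pressure is itself part of what the drug does — it is an intermediate outcome. Holding it fixed would remove that part of the effect; the total effect is the pooled difference.
Pooled: Drug F 29.6% vs Drug B 36.9%; Drug F is lower overall.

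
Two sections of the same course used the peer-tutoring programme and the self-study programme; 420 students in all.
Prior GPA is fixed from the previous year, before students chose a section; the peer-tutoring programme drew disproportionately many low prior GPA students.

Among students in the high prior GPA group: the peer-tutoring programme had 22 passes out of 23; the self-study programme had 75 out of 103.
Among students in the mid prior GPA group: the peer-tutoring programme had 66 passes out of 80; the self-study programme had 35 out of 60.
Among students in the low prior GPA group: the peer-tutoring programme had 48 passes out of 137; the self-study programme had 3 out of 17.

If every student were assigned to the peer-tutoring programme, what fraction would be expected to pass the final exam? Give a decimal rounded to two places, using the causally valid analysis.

Since prior GPA band is a pre-existing factor (not a product of the teaching method) and it affects the outcome on its own, it is a confounder. The stratified rates, not the pooled rate, identify the causal effect.
Standardising the peer-tutoring programme to the population prior GPA band mix: 0.300·22/23 + 0.333·66/80 + 0.367·48/137 = 0.690.

0.69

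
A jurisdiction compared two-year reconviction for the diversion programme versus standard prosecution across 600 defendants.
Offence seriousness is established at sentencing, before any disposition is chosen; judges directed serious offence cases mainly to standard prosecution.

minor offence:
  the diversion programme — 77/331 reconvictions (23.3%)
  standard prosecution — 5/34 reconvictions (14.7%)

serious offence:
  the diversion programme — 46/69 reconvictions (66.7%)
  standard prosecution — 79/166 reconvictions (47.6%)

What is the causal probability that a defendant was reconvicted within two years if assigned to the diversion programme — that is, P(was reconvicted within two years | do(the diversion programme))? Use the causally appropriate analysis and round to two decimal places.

0.40

Within every offence seriousness level standard prosecution has the lower rate, yet pooled the diversion programme does — Simpson's reversal.
Offence seriousness is set before the disposition has any effect — it is not caused by the disposition — and it independently drives the outcome. That makes it a confounder, so the causal comparison is within offence seriousness levels.
Standardising the diversion programme to the population offence seriousness mix: 0.608·77/331 + 0.392·46/69 = 0.403.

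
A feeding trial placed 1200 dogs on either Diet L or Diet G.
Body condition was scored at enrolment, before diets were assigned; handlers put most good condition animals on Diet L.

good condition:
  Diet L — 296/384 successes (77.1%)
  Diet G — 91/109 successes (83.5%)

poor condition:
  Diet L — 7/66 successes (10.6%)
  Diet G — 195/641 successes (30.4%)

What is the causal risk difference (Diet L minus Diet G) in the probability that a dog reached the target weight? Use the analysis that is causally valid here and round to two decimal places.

-0.14

Since starting body condition is a pre-existing factor (not a product of the diet) and it affects the outcome on its own, it is a confounder. The stratified rates, not the pooled rate, identify the causal effect.
Adjusting over the population distribution of starting body condition: 0.411·(0.771−0.835) + 0.589·(0.106−0.304) = -0.143.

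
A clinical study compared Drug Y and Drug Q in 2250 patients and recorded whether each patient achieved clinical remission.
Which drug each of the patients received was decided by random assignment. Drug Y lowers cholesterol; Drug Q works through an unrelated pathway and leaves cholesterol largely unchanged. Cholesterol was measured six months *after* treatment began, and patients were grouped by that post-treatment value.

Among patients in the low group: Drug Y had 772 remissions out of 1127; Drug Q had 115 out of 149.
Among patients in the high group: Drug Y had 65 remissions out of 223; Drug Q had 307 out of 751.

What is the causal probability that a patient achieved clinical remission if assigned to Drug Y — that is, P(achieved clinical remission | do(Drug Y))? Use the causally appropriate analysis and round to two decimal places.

Within every cholesterol level Drug Q has the higher rate, yet pooled Drug Y does — Simpson's reversal.
The distribution of cholesterol is itself part of what the drug does — it is an intermediate outcome. Holding it fixed would remove that part of the effect; the total effect is the pooled difference.
So P(outcome | do(Drug Y)) is just the pooled rate for Drug Y: 837/1350 = 0.620.

0.62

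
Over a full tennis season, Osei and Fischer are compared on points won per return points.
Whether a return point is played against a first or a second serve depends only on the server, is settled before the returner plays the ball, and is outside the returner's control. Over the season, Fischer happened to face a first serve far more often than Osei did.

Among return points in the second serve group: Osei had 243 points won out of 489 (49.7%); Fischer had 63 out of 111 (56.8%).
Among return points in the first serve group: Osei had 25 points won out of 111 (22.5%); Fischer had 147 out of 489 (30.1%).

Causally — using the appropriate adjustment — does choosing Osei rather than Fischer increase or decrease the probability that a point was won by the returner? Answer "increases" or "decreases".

Serve type differs across players for reasons unrelated to any effect of the player itself, and it separately predicts the outcome — a classic confounder. We must compare within serve type levels.
Within each level — second serve: 49.7% vs 56.8%; first serve: 22.5% vs 30.1% — Fischer is higher every time.

decreases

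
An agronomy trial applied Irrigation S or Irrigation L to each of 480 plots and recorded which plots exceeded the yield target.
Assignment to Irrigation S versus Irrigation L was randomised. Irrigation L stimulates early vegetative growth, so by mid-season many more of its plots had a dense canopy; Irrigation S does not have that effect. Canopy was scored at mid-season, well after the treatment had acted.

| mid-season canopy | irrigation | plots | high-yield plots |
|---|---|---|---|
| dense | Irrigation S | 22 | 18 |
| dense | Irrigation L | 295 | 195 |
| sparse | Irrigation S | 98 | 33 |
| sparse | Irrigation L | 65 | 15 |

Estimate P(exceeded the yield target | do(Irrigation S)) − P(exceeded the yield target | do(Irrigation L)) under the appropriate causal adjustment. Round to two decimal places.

Mid-season canopy here is a post-treatment variable shaped by the irrigation; conditioning on it would introduce bias rather than remove it. The overall comparison is the causal one.
The causal difference is the pooled difference: 0.425 − 0.583 = -0.158.

-0.16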